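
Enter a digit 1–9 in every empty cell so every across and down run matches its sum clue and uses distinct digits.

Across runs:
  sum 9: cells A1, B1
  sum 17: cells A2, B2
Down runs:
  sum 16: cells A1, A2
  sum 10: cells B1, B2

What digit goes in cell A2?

9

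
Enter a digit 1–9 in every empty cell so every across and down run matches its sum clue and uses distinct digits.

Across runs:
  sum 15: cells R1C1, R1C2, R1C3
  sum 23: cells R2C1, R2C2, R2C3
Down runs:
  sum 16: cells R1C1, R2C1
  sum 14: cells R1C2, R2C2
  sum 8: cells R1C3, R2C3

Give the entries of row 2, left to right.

23 in 3 cells must be {6,8,9}; 16 in 2 cells must be {7,9}.
The 23 across and the 16 down share only 9, so R2C1 = 9.
Given what's placed, R2C3 must be 6 to fit the 23 across and 8 down.
R1C1 = 16 − 9 = 7 completes the 16 down.
R1C3 = 8 − 6 = 2 completes the 8 down.
R2C2 = 23 − 15 = 8 completes the 23 across.
R1C2 = 15 − 9 = 6 completes the 15 across.

9, 8, 6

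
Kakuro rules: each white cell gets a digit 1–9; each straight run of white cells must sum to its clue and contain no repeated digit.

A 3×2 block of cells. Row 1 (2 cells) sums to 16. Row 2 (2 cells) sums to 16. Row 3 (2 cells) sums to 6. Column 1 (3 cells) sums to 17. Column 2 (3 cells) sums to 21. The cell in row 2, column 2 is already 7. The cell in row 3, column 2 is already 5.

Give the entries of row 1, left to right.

7 9

16 in 2 cells must be {7,9}.
(1,2) = 21 − 12 = 9 completes the 21 down.
(2,1) = 16 − 7 = 9 completes the 16 across.
(3,1) = 6 − 5 = 1 completes the 6 across.
(1,1) = 16 − 9 = 7 completes the 16 across.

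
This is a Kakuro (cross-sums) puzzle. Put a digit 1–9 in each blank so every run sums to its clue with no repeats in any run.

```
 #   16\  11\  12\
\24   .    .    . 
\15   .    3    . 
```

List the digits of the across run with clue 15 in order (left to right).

24 in 3 cells must be {7,8,9}; 16 in 2 cells must be {7,9}.
R1C2 = 11 − 3 = 8 completes the 11 down.
Given what's placed, R2C1 must be 7 to fit the 15 across and 16 down.
R2C3 = 15 − 10 = 5 completes the 15 across.
R1C1 = 16 − 7 = 9 completes the 16 down.
R1C3 = 24 − 17 = 7 completes the 24 across.

7 3 5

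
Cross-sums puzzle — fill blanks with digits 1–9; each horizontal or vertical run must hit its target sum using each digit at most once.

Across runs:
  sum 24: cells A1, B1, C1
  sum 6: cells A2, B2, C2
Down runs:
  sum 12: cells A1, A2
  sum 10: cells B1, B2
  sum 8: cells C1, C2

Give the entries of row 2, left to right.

24 in 3 cells must be {7,8,9}; 6 in 3 cells must be {1,2,3}.
The 24 across and the 8 down share only 7, so C1 = 7.
The 6 across and the 12 down share only 3, so A2 = 3.
C2 = 8 − 7 = 1 completes the 8 down.
A1 = 12 − 3 = 9 completes the 12 down.
B1 = 24 − 16 = 8 completes the 24 across.
B2 = 6 − 4 = 2 completes the 6 across.

3, 2, 1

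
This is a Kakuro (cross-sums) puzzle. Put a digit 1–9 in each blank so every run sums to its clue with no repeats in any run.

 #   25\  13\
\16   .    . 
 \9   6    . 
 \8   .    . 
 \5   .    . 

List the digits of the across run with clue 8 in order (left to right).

16 in 2 cells must be {7,9}.
R1C2 = 7: only digit in both the 16-across and 13-down candidate sets.
R2C2 = 9 − 6 = 3 completes the 9 across.
R1C1 = 16 − 7 = 9 completes the 16 across.
No cell is forced outright now. R3C2 can only be 1 or 2 (the digits allowed by both its 8 across and its 13 down). If R3C2 = 2: then R3C1 would have to be in {6} for the 8 across but in {2,3,7,8} for the 25 down — contradiction. So R3C2 = 1.
R3C1 = 8 − 1 = 7 completes the 8 across.
R4C1 = 25 − 22 = 3 completes the 25 down.
R4C2 = 5 − 3 = 2 completes the 5 across.

7 1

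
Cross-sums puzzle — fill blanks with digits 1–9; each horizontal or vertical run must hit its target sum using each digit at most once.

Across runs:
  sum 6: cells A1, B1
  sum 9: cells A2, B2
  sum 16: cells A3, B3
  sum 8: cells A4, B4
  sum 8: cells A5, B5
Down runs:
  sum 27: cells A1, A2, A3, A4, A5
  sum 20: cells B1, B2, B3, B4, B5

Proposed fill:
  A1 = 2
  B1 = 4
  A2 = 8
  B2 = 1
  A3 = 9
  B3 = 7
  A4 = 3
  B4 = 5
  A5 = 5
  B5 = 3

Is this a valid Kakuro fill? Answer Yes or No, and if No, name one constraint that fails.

Across: 2+4=6; 8+1=9; 9+7=16; 3+5=8; 5+3=8. Down: 2+8+9+3+5=27; 4+1+7+5+3=20. No digit repeats within any run.

Yes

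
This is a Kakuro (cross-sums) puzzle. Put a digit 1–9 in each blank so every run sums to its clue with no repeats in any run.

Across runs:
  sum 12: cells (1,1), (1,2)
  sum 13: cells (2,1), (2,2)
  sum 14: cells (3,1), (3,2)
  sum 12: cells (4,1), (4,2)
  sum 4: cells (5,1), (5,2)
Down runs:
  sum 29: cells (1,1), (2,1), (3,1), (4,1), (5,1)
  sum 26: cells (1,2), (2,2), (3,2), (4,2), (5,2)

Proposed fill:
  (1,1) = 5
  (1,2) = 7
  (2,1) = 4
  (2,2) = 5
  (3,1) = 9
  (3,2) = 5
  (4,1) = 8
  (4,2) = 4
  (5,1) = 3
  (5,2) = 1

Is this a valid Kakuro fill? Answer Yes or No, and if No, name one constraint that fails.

No — the across run (2,1)–(2,2) sums to 9, not 13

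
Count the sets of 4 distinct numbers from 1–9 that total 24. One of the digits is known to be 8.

5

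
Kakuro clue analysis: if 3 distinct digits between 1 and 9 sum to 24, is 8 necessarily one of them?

Yes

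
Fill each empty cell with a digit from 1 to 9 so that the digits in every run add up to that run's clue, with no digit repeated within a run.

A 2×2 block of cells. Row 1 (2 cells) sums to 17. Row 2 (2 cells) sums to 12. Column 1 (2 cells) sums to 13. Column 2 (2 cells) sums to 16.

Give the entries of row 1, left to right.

8 9

17 in 2 cells must be {8,9}; 16 in 2 cells must be {7,9}.
The 17 across and the 16 down share only 9, so (1,2) = 9.
(2,2) = 16 − 9 = 7 completes the 16 down.
(1,1) = 17 − 9 = 8 completes the 17 across.
(2,1) = 12 − 7 = 5 completes the 12 across.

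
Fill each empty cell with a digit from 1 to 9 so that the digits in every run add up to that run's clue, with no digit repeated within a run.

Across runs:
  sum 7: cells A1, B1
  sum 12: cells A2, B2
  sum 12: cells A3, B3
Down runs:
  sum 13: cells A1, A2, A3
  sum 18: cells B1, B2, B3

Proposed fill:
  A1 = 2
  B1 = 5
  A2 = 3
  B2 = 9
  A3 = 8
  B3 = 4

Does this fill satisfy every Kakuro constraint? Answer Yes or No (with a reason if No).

Across: 2+5=7; 3+9=12; 8+4=12. Down: 2+3+8=13; 5+9+4=18. No digit repeats within any run.

Yes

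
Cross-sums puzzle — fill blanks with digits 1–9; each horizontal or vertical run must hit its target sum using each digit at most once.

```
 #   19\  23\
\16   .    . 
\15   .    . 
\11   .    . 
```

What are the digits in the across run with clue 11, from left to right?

3, 8

16 in 2 cells must be {7,9}; 23 in 3 cells must be {6,8,9}.
The 16 across and the 23 down share only 9, so R1C2 = 9.
R1C1 = 16 − 9 = 7 completes the 16 across.
Nothing is forced directly, so branch on R2C1, whose candidates are 8 or 9. If R2C1 = 8: then R2C2 would have to be in {7} for the 15 across but in {6,8} for the 23 down — contradiction. So R2C1 = 9.
R2C2 = 15 − 9 = 6 completes the 15 across.
R3C1 = 19 − 16 = 3 completes the 19 down.
R3C2 = 11 − 3 = 8 completes the 11 across.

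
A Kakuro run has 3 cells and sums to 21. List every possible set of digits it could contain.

3 distinct digits from 1–9 sum between 6 and 24.

{4,8,9}; {5,7,9}; {6,7,8}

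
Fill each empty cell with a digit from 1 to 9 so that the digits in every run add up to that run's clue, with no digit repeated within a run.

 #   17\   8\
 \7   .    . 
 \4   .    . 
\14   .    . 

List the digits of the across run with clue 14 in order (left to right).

9 5

4 in 2 cells must be {1,3}.
The 14 across and the 8 down share only 5, so R3C2 = 5.
Given what's placed, R2C2 must be 1 to fit the 4 across and 8 down.
R3C1 = 14 − 5 = 9 completes the 14 across.
R1C2 = 8 − 6 = 2 completes the 8 down.
R2C1 = 4 − 1 = 3 completes the 4 across.
R1C1 = 7 − 2 = 5 completes the 7 across.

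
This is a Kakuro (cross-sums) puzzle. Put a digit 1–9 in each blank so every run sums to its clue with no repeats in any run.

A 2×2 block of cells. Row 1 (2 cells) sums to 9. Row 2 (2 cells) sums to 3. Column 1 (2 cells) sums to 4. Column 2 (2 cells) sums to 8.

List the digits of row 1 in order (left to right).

3 in 2 cells must be {1,2}; 4 in 2 cells must be {1,3}.
The 3 across and the 4 down share only 1, so (2,1) = 1.
(2,2) = 3 − 1 = 2 completes the 3 across.
(1,1) = 4 − 1 = 3 completes the 4 down.
(1,2) = 9 − 3 = 6 completes the 9 across.

3 6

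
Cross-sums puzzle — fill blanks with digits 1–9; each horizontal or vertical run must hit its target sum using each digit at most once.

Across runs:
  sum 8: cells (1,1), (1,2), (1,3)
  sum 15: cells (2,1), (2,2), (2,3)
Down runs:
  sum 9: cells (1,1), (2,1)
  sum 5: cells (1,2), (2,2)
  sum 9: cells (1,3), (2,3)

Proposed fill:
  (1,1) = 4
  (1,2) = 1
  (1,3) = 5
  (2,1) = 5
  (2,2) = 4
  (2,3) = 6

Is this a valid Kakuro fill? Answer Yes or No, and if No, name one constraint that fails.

No — the down run (1,3)–(2,3) sums to 11, not 9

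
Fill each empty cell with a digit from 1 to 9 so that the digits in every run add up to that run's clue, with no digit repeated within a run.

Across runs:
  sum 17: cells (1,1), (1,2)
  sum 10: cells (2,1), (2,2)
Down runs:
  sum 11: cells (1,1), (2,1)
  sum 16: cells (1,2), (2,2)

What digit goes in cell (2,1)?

17 in 2 cells must be {8,9}; 16 in 2 cells must be {7,9}.
The 17 across and the 16 down share only 9, so (1,2) = 9.
(2,2) = 16 − 9 = 7 completes the 16 down.
(1,1) = 17 − 9 = 8 completes the 17 across.
(2,1) = 10 − 7 = 3 completes the 10 across.

3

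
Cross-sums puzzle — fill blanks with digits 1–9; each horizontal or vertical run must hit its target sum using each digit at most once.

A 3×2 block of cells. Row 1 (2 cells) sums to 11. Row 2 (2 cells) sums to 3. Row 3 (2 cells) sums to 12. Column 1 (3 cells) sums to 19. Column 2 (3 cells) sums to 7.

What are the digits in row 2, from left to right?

3 in 2 cells must be {1,2}; 7 in 3 cells must be {1,2,4}.
The 3 across and the 19 down share only 2, so (2,1) = 2.
(2,2) = 3 − 2 = 1 completes the 3 across.
Given what's placed, (3,2) must be 4 to fit the 12 across and 7 down.
(1,2) = 7 − 5 = 2 completes the 7 down.
(3,1) = 12 − 4 = 8 completes the 12 across.
(1,1) = 11 − 2 = 9 completes the 11 across.

2 1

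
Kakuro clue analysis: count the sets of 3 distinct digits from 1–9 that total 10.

3 distinct digits from 1–9 sum between 6 and 24.
Enumerating: {1,2,7}, {1,3,6}, {1,4,5}, {2,3,5}.

4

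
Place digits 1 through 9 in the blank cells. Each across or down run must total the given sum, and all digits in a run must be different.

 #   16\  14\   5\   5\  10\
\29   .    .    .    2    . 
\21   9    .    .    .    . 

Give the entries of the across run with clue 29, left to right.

16 in 2 cells must be {7,9}.
R1C1 = 16 − 9 = 7 completes the 16 down.
R1C3 = 3: the only remaining digit allowed by both the 29 across and the 5 down.
R2C3 = 5 − 3 = 2 completes the 5 down.
R2C4 = 5 − 2 = 3 completes the 5 down.
R2C2 = 6: the only remaining digit allowed by both the 21 across and the 14 down.
R2C5 = 21 − 20 = 1 completes the 21 across.
R1C2 = 14 − 6 = 8 completes the 14 down.
R1C5 = 29 − 20 = 9 completes the 29 across.

7, 8, 3, 2, 9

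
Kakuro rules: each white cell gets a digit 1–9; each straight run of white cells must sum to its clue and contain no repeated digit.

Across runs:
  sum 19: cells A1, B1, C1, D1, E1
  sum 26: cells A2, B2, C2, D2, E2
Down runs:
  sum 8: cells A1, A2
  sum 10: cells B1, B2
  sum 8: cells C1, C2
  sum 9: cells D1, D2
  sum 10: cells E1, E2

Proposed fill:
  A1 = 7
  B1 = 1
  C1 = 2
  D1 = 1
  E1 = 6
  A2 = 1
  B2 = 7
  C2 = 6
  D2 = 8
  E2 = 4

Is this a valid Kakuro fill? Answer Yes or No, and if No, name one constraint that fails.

No — the across run A1–E1 sums to 17, not 19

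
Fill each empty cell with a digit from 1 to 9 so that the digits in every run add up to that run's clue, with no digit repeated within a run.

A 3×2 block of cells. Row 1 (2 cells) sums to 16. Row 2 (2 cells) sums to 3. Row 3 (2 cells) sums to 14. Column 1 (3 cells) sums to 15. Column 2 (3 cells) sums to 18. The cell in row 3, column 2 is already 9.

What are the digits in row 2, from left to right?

16 in 2 cells must be {7,9}; 3 in 2 cells must be {1,2}.
(1,2) = 7: the only remaining digit allowed by both the 16 across and the 18 down.
(2,2) = 18 − 16 = 2 completes the 18 down.
(3,1) = 14 − 9 = 5 completes the 14 across.
(1,1) = 16 − 7 = 9 completes the 16 across.
(2,1) = 3 − 2 = 1 completes the 3 across.

1 2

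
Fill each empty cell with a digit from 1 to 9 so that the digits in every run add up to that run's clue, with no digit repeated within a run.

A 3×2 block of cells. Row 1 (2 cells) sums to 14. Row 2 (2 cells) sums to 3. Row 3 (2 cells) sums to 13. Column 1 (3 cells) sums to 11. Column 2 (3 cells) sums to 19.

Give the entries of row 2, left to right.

1 2

3 in 2 cells must be {1,2}.
The 3 across and the 19 down share only 2, so (2,2) = 2.
(2,1) = 3 − 2 = 1 completes the 3 across.
Nothing is forced directly, so branch on (1,1), whose candidates are 6 or 8. If (1,1) = 8: then (1,2) would have to be in {6} for the 14 across but in {8,9} for the 19 down — contradiction. So (1,1) = 6.
(1,2) = 14 − 6 = 8 completes the 14 across.
(3,1) = 11 − 7 = 4 completes the 11 down.
(3,2) = 13 − 4 = 9 completes the 13 across.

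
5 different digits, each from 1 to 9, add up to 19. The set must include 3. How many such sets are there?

5 distinct digits from 1–9 sum between 15 and 35.
Keeping only sets containing 3.
Enumerating: {1,2,3,4,9}, {1,2,3,5,8}, {1,2,3,6,7}, {1,3,4,5,6}.

4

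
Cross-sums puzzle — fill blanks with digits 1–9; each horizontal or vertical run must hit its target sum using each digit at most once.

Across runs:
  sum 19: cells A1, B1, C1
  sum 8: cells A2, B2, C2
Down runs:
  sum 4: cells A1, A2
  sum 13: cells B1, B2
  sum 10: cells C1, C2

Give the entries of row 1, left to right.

3 9 7

4 in 2 cells must be {1,3}.
The 19 across and the 4 down share only 3, so A1 = 3.
A2 = 4 − 3 = 1 completes the 4 down.
Nothing is forced directly, so branch on B2, whose candidates are 4 or 5. If B2 = 5: then B1 would have to be in {7,9} for the 19 across but in {8} for the 13 down — contradiction. So B2 = 4.
B1 = 13 − 4 = 9 completes the 13 down.
C1 = 19 − 12 = 7 completes the 19 across.
C2 = 8 − 5 = 3 completes the 8 across.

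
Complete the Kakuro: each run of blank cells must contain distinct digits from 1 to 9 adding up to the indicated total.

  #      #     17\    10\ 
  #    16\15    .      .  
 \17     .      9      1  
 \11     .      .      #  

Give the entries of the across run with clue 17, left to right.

16 in 2 cells must be {7,9}.
R1C3 = 10 − 1 = 9 completes the 10 down.
R2C1 = 17 − 10 = 7 completes the 17 across.
R3C1 = 16 − 7 = 9 completes the 16 down.
R3C2 = 11 − 9 = 2 completes the 11 across.
R1C2 = 15 − 9 = 6 completes the 15 across.

7 9 1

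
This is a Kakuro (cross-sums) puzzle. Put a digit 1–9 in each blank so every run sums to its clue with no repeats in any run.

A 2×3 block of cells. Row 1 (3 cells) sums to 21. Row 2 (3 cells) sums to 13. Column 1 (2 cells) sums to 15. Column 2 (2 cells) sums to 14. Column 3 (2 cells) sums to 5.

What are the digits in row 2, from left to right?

The 21 across and the 5 down share only 4, so (1,3) = 4.
(2,3) = 5 − 4 = 1 completes the 5 down.
Nothing is forced directly, so branch on (1,1), whose candidates are 8 or 9. If (1,1) = 9: that forces (1,2) = 8, after which (2,1) would have to be in {3,4,5,7,8,9} for the 13 across but in {6} for the 15 down — contradiction. So (1,1) = 8.
(1,2) = 21 − 12 = 9 completes the 21 across.
(2,1) = 15 − 8 = 7 completes the 15 down.
(2,2) = 13 − 8 = 5 completes the 13 across.

7 5 1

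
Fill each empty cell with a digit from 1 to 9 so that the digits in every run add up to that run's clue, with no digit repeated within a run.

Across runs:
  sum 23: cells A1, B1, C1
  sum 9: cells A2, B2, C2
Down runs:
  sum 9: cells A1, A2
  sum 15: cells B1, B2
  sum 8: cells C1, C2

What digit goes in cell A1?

8

23 in 3 cells must be {6,8,9}.
The 23 across and the 8 down share only 6, so C1 = 6.
The 9 across and the 15 down share only 6, so B2 = 6.
C2 = 8 − 6 = 2 completes the 8 down.
A1 = 8: the only remaining digit allowed by both the 23 across and the 9 down.
B1 = 23 − 14 = 9 completes the 23 across.
A2 = 9 − 8 = 1 completes the 9 across.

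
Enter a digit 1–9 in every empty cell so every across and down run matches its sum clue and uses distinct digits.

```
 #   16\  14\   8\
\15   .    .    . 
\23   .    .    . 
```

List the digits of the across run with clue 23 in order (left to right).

23 in 3 cells must be {6,8,9}; 16 in 2 cells must be {7,9}.
The 23 across and the 16 down share only 9, so R2C1 = 9.
Given what's placed, R2C3 must be 6 to fit the 23 across and 8 down.
R1C1 = 16 − 9 = 7 completes the 16 down.
R1C3 = 8 − 6 = 2 completes the 8 down.
R2C2 = 23 − 15 = 8 completes the 23 across.
R1C2 = 15 − 9 = 6 completes the 15 across.

9 8 6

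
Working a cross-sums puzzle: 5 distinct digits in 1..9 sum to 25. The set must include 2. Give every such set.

5 distinct digits from 1–9 sum between 15 and 35.
Keeping only sets containing 2.

{1,2,5,8,9}; {1,2,6,7,9}; {2,3,4,7,9}; {2,3,5,6,9}; {2,3,5,7,8}; {2,4,5,6,8}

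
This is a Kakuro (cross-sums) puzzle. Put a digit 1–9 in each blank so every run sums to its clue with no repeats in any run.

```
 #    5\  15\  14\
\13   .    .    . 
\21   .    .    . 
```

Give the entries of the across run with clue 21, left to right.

The 21 across and the 5 down share only 4, so R2C1 = 4.
R1C1 = 5 − 4 = 1 completes the 5 down.
Nothing is forced directly, so branch on R2C2, whose candidates are 8 or 9. If R2C2 = 9: then R1C2 would have to be in {3,4,5,7,8,9} for the 13 across but in {6} for the 15 down — contradiction. So R2C2 = 8.
R1C2 = 15 − 8 = 7 completes the 15 down.
R1C3 = 13 − 8 = 5 completes the 13 across.
R2C3 = 21 − 12 = 9 completes the 21 across.

4 8 9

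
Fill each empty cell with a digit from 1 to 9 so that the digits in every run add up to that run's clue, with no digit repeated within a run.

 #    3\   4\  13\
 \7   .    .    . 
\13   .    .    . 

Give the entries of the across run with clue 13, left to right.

7 in 3 cells must be {1,2,4}; 3 in 2 cells must be {1,2}; 4 in 2 cells must be {1,3}.
The 7 across and the 4 down share only 1, so R1C2 = 1.
Given what's placed, R1C3 must be 4 to fit the 7 across and 13 down.
R2C2 = 4 − 1 = 3 completes the 4 down.
R2C3 = 13 − 4 = 9 completes the 13 down.
R1C1 = 7 − 5 = 2 completes the 7 across.
R2C1 = 13 − 12 = 1 completes the 13 across.

1, 3, 9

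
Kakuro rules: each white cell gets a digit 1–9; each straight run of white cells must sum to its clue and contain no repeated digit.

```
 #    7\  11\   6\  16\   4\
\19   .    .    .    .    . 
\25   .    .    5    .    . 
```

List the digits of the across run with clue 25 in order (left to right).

3, 9, 5, 7, 1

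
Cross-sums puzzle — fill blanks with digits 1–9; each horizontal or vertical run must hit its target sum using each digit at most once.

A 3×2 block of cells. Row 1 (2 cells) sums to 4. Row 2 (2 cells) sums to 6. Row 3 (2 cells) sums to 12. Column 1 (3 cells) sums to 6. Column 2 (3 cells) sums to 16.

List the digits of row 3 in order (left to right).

3, 9

4 in 2 cells must be {1,3}; 6 in 3 cells must be {1,2,3}.
The 12 across and the 6 down share only 3, so (3,1) = 3.
(3,2) = 12 − 3 = 9 completes the 12 across.
Given what's placed, (1,1) must be 1 to fit the 4 across and 6 down.
(1,2) = 4 − 1 = 3 completes the 4 across.
(2,1) = 6 − 4 = 2 completes the 6 down.
(2,2) = 6 − 2 = 4 completes the 6 across.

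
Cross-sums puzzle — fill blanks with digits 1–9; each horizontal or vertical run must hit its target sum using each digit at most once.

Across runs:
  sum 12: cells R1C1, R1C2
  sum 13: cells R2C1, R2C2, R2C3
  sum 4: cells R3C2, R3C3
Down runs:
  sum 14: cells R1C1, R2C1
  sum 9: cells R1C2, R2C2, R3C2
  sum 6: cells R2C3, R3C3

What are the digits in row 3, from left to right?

3 1

4 in 2 cells must be {1,3}.
The 4 across and the 6 down share only 1, so R3C3 = 1.
R2C3 = 6 − 1 = 5 completes the 6 down.
R3C2 = 4 − 1 = 3 completes the 4 across.
R2C1 = 6: the only remaining digit allowed by both the 13 across and the 14 down.
R2C2 = 13 − 11 = 2 completes the 13 across.
R1C1 = 14 − 6 = 8 completes the 14 down.
R1C2 = 12 − 8 = 4 completes the 12 across.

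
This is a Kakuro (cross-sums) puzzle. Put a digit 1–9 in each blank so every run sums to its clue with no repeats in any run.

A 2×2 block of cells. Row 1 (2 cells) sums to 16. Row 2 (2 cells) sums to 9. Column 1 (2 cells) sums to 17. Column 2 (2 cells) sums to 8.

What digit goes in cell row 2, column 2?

16 in 2 cells must be {7,9}; 17 in 2 cells must be {8,9}.
The 16 across and the 17 down share only 9, so (1,1) = 9.
(1,2) = 16 − 9 = 7 completes the 16 across.
(2,1) = 17 − 9 = 8 completes the 17 down.
(2,2) = 9 − 8 = 1 completes the 9 across.

1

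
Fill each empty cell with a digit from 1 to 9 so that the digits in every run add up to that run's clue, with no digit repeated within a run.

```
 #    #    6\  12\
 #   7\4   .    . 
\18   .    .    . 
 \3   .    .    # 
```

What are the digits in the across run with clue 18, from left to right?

4 in 2 cells must be {1,3}; 3 in 2 cells must be {1,2}; 6 in 3 cells must be {1,2,3}.
The 4 across and the 12 down share only 3, so R1C3 = 3.
R2C3 = 12 − 3 = 9 completes the 12 down.
R1C2 = 4 − 3 = 1 completes the 4 across.
R3C2 = 2: the only remaining digit allowed by both the 3 across and the 6 down.
R2C2 = 6 − 3 = 3 completes the 6 down.
R3C1 = 3 − 2 = 1 completes the 3 across.
R2C1 = 18 − 12 = 6 completes the 18 across.

6, 3, 9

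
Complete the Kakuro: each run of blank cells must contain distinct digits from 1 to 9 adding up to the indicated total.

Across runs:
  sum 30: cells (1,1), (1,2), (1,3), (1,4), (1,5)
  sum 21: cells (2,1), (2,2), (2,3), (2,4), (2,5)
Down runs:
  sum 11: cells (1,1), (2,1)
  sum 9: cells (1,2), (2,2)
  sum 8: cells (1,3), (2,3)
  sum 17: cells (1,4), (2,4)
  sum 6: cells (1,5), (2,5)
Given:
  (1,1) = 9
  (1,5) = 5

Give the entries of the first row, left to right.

17 in 2 cells must be {8,9}.
Given what's placed, (1,4) must be 8 to fit the 30 across and 17 down.
(2,1) = 11 − 9 = 2 completes the 11 down.
(2,4) = 17 − 8 = 9 completes the 17 down.
(2,5) = 6 − 5 = 1 completes the 6 down.
No cell is forced outright now. (2,3) can only be 3 or 5 or 6 (the digits allowed by both its 21 across and its 8 down). If (2,3) = 3: then (1,3) would have to be in {1,2,6,7} for the 30 across but in {5} for the 8 down — contradiction. If (2,3) = 5: then (1,3) would have to be in {1,2,6,7} for the 30 across but in {3} for the 8 down — contradiction. So (2,3) = 6.
(1,3) = 8 − 6 = 2 completes the 8 down.
(2,2) = 21 − 18 = 3 completes the 21 across.
(1,2) = 30 − 24 = 6 completes the 30 across.

9 6 2 8 5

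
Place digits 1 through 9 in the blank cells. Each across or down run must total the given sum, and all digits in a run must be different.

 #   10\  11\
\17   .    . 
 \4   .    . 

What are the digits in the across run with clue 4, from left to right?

17 in 2 cells must be {8,9}; 4 in 2 cells must be {1,3}.
The 4 across and the 11 down share only 3, so R2C2 = 3.
R1C2 = 11 − 3 = 8 completes the 11 down.
R2C1 = 4 − 3 = 1 completes the 4 across.
R1C1 = 17 − 8 = 9 completes the 17 across.

1 3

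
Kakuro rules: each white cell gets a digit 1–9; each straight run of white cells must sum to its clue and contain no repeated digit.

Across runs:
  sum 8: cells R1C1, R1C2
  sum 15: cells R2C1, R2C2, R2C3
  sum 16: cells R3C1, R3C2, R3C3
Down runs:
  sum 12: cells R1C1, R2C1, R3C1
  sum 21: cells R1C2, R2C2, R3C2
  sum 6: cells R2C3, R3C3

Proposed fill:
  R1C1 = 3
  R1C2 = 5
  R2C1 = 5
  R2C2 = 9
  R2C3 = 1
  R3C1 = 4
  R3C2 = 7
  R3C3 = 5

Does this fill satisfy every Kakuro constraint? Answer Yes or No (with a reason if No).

Yes

Across: 3+5=8; 5+9+1=15; 4+7+5=16. Down: 3+5+4=12; 5+9+7=21; 1+5=6. No digit repeats within any run.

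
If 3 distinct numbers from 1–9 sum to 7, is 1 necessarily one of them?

The only way to make 7 from 3 distinct digits is {1,2,4}, which contains 1.

Yes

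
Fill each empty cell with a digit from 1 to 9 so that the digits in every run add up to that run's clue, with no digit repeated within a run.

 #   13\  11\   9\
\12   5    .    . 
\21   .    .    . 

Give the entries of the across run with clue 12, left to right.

R2C1 = 13 − 5 = 8 completes the 13 down.
Nothing is forced directly, so branch on R2C3, whose candidates are 4 or 6 or 7. If R2C3 = 4: then R1C3 would have to be in {1,3,4,6} for the 12 across but in {5} for the 9 down — contradiction. If R2C3 = 7: then R1C3 would have to be in {1,3,4,6} for the 12 across but in {2} for the 9 down — contradiction. So R2C3 = 6.
R1C3 = 9 − 6 = 3 completes the 9 down.
R2C2 = 21 − 14 = 7 completes the 21 across.
R1C2 = 12 − 8 = 4 completes the 12 across.

5 4 3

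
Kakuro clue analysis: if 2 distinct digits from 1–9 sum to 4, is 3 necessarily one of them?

The only way to make 4 from 2 distinct digits is {1,3}, which contains 3.

Yes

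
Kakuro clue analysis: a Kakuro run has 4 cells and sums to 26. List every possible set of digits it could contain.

4 distinct digits from 1–9 sum between 10 and 30.

{2,7,8,9}; {3,6,8,9}; {4,5,8,9}; {4,6,7,9}; {5,6,7,8}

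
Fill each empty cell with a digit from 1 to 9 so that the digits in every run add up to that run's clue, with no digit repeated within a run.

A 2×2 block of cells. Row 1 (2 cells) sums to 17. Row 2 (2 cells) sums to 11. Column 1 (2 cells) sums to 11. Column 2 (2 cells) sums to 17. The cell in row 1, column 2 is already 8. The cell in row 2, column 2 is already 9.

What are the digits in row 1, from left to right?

9, 8

17 in 2 cells must be {8,9}.
(1,1) = 17 − 8 = 9 completes the 17 across.
(2,1) = 11 − 9 = 2 completes the 11 across.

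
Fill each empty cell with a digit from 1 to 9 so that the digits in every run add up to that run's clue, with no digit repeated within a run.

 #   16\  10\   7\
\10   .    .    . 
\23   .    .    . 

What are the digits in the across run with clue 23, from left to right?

9 8 6

23 in 3 cells must be {6,8,9}; 16 in 2 cells must be {7,9}.
The 10 across and the 16 down share only 7, so R1C1 = 7.
R2C1 = 16 − 7 = 9 completes the 16 down.
Given what's placed, R2C3 must be 6 to fit the 23 across and 7 down.
R1C3 = 7 − 6 = 1 completes the 7 down.
R2C2 = 23 − 15 = 8 completes the 23 across.
R1C2 = 10 − 8 = 2 completes the 10 across.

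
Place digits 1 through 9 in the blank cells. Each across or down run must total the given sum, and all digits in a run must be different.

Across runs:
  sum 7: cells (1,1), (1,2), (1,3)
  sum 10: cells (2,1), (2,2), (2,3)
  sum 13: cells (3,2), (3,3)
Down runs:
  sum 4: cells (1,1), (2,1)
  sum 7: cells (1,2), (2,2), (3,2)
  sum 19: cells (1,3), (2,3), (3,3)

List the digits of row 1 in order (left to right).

7 in 3 cells must be {1,2,4}; 4 in 2 cells must be {1,3}.
Only 1 fits (1,1) under both its across sum 7 and down sum 4.
(2,1) = 4 − 1 = 3 completes the 4 down.
The 13 across and the 7 down share only 4, so (3,2) = 4.
(3,3) = 13 − 4 = 9 completes the 13 across.
(1,2) = 2: the only remaining digit allowed by both the 7 across and the 7 down.
(1,3) = 7 − 3 = 4 completes the 7 across.

1, 2, 4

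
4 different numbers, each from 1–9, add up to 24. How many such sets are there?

8

4 distinct digits from 1–9 sum between 10 and 30.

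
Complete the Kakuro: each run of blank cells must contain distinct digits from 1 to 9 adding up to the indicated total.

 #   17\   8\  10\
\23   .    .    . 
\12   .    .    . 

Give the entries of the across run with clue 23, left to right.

8 6 9

23 in 3 cells must be {6,8,9}; 17 in 2 cells must be {8,9}.
The 23 across and the 8 down share only 6, so R1C2 = 6.
R2C2 = 8 − 6 = 2 completes the 8 down.
Given what's placed, R2C1 must be 9 to fit the 12 across and 17 down.
R2C3 = 12 − 11 = 1 completes the 12 across.
R1C1 = 17 − 9 = 8 completes the 17 down.
R1C3 = 23 − 14 = 9 completes the 23 across.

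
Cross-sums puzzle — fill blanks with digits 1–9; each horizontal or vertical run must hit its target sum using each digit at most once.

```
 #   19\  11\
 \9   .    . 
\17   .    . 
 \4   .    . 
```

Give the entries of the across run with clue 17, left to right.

9 8

17 in 2 cells must be {8,9}; 4 in 2 cells must be {1,3}.
The 17 across and the 11 down share only 8, so R2C2 = 8.
The 4 across and the 19 down share only 3, so R3C1 = 3.
R3C2 = 4 − 3 = 1 completes the 4 across.
R1C1 = 7: the only remaining digit allowed by both the 9 across and the 19 down.
R1C2 = 9 − 7 = 2 completes the 9 across.
R2C1 = 17 − 8 = 9 completes the 17 across.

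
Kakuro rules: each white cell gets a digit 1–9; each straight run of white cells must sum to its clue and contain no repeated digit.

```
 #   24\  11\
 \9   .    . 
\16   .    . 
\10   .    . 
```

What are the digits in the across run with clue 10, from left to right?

16 in 2 cells must be {7,9}; 24 in 3 cells must be {7,8,9}.
The 16 across and the 11 down share only 7, so R2C2 = 7.
R2C1 = 16 − 7 = 9 completes the 16 across.
Nothing is forced directly, so branch on R1C1, whose candidates are 7 or 8. If R1C1 = 7: then R1C2 would have to be in {2} for the 9 across but in {1,3} for the 11 down — contradiction. So R1C1 = 8.
R1C2 = 9 − 8 = 1 completes the 9 across.
R3C1 = 24 − 17 = 7 completes the 24 down.
R3C2 = 10 − 7 = 3 completes the 10 across.

7 3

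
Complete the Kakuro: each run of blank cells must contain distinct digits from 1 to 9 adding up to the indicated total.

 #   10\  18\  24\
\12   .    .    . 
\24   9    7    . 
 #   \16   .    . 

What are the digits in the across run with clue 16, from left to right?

24 in 3 cells must be {7,8,9}; 16 in 2 cells must be {7,9}.
R1C1 = 10 − 9 = 1 completes the 10 down.
R2C3 = 24 − 16 = 8 completes the 24 across.
R3C2 = 9: the only remaining digit allowed by both the 16 across and the 18 down.
R3C3 = 16 − 9 = 7 completes the 16 across.
R1C2 = 18 − 16 = 2 completes the 18 down.
R1C3 = 12 − 3 = 9 completes the 12 across.

9, 7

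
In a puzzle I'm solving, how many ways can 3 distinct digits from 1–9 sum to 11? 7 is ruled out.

3 distinct digits from 1–9 sum between 6 and 24.
Dropping sets that contain 7.
Enumerating: {1,2,8}, {1,4,6}, {2,3,6}, {2,4,5}.

4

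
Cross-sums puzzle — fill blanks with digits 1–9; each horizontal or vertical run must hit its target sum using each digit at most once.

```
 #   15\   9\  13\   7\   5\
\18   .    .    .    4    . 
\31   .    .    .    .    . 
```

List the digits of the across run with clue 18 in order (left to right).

R2C4 = 7 − 4 = 3 completes the 7 down.
Given what's placed, R2C5 must be 4 to fit the 31 across and 5 down.
R1C5 = 5 − 4 = 1 completes the 5 down.
No cell is forced outright now. R1C1 can only be 6 or 8 (the digits allowed by both its 18 across and its 15 down). If R1C1 = 8: then R1C3 would have to be in {2,3} for the 18 across but in {4,5,6,7,8,9} for the 13 down — contradiction. So R1C1 = 6.
R1C3 = 5: the only remaining digit allowed by both the 18 across and the 13 down.
R2C1 = 15 − 6 = 9 completes the 15 down.
R2C3 = 13 − 5 = 8 completes the 13 down.
R1C2 = 18 − 16 = 2 completes the 18 across.

6 2 5 4 1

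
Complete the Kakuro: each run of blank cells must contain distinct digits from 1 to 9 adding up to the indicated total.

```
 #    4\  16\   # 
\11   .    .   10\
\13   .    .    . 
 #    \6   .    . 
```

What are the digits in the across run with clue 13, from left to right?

1, 3, 9

4 in 2 cells must be {1,3}.
The 11 across and the 4 down share only 3, so R1C1 = 3.
R1C2 = 11 − 3 = 8 completes the 11 across.
R2C1 = 4 − 3 = 1 completes the 4 down.
No cell is forced outright now. R2C2 can only be 3 or 5 or 7 (the digits allowed by both its 13 across and its 16 down). If R2C2 = 5: that forces R2C3 = 7, after which R3C2 would have to be in {1,2,4,5} for the 6 across but in {3} for the 16 down — contradiction. If R2C2 = 7: then R2C3 would have to be in {5} for the 13 across but in {1,2,3,4,6,7,8,9} for the 10 down — contradiction. So R2C2 = 3.
R2C3 = 13 − 4 = 9 completes the 13 across.
R3C2 = 16 − 11 = 5 completes the 16 down.
R3C3 = 6 − 5 = 1 completes the 6 across.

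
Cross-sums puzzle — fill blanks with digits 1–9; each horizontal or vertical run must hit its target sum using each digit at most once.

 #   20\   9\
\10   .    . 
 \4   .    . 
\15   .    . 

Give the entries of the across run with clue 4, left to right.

3, 1

4 in 2 cells must be {1,3}.
The 4 across and the 20 down share only 3, so R2C1 = 3.
R2C2 = 4 − 3 = 1 completes the 4 across.
Given what's placed, R3C2 must be 6 to fit the 15 across and 9 down.
R1C2 = 9 − 7 = 2 completes the 9 down.
R3C1 = 15 − 6 = 9 completes the 15 across.
R1C1 = 10 − 2 = 8 completes the 10 across.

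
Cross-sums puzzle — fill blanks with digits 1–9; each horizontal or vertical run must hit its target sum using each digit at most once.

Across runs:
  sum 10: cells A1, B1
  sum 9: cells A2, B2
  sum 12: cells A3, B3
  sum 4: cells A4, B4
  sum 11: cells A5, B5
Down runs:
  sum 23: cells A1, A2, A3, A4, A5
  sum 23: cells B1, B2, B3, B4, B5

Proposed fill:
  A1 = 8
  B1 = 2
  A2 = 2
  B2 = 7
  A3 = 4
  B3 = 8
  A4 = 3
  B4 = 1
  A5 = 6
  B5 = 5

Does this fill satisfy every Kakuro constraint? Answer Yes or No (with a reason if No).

Yes

Across: 8+2=10; 2+7=9; 4+8=12; 3+1=4; 6+5=11. Down: 8+2+4+3+6=23; 2+7+8+1+5=23. No digit repeats within any run.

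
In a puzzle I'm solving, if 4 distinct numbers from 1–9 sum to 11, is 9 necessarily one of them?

The only way to make 11 from 4 distinct digits is {1,2,3,5}, which does not contain 9.

No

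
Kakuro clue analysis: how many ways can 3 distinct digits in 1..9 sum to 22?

3 distinct digits from 1–9 sum between 6 and 24.
Enumerating: {5,8,9}, {6,7,9}.

2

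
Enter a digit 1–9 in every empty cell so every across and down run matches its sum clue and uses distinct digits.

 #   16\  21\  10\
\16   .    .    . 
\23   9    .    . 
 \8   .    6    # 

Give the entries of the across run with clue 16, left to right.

23 in 3 cells must be {6,8,9}.
R2C2 = 8: the only remaining digit allowed by both the 23 across and the 21 down.
R2C3 = 23 − 17 = 6 completes the 23 across.
R3C1 = 8 − 6 = 2 completes the 8 across.
R1C1 = 16 − 11 = 5 completes the 16 down.
R1C2 = 21 − 14 = 7 completes the 21 down.
R1C3 = 16 − 12 = 4 completes the 16 across.

5 7 4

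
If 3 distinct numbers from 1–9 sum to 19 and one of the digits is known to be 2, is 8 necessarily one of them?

Yes

The only way to make 19 from 3 distinct digits under that restriction is {2,8,9}, which contains 8.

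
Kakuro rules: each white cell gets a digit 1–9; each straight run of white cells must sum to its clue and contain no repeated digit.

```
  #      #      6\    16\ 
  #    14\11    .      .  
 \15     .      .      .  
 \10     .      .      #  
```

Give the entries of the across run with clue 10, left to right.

6 in 3 cells must be {1,2,3}; 16 in 2 cells must be {7,9}.
Nothing is forced directly, so branch on R1C2, whose candidates are 2 or 3. If R1C2 = 3: then R1C3 would have to be in {8} for the 11 across but in {7,9} for the 16 down — contradiction. So R1C2 = 2.
R1C3 = 11 − 2 = 9 completes the 11 across.
R2C3 = 16 − 9 = 7 completes the 16 down.
R2C2 = 3: the only remaining digit allowed by both the 15 across and the 6 down.
R3C2 = 6 − 5 = 1 completes the 6 down.
R2C1 = 15 − 10 = 5 completes the 15 across.
R3C1 = 10 − 1 = 9 completes the 10 across.

9, 1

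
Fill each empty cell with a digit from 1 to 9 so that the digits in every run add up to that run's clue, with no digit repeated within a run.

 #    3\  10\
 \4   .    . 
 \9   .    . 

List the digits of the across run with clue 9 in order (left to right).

2 7

4 in 2 cells must be {1,3}; 3 in 2 cells must be {1,2}.
The 4 across and the 3 down share only 1, so R1C1 = 1.
R1C2 = 4 − 1 = 3 completes the 4 across.
R2C1 = 3 − 1 = 2 completes the 3 down.
R2C2 = 9 − 2 = 7 completes the 9 across.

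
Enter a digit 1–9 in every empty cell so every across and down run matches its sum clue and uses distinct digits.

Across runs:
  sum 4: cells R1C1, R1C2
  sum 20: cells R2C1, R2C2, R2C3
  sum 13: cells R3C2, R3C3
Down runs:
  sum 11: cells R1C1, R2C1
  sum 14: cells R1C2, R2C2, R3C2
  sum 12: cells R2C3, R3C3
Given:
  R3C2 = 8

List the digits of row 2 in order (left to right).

4 in 2 cells must be {1,3}.
R1C1 = 3: only digit in both the 4-across and 11-down candidate sets.
R1C2 = 4 − 3 = 1 completes the 4 across.
R2C1 = 11 − 3 = 8 completes the 11 down.
R2C2 = 14 − 9 = 5 completes the 14 down.
R2C3 = 20 − 13 = 7 completes the 20 across.
R3C3 = 13 − 8 = 5 completes the 13 across.

8 5 7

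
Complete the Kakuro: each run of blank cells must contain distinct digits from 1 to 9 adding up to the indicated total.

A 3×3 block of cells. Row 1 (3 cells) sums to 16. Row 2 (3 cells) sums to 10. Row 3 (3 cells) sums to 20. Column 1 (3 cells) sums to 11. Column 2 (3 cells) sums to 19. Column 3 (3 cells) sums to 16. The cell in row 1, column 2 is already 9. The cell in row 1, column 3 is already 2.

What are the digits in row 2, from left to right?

(1,1) = 16 − 11 = 5 completes the 16 across.
(3,1) = 4: the only remaining digit allowed by both the 20 across and the 11 down.
(3,2) = 7: the only remaining digit allowed by both the 20 across and the 19 down.
(3,3) = 20 − 11 = 9 completes the 20 across.
(2,1) = 11 − 9 = 2 completes the 11 down.
(2,2) = 19 − 16 = 3 completes the 19 down.
(2,3) = 10 − 5 = 5 completes the 10 across.

2 3 5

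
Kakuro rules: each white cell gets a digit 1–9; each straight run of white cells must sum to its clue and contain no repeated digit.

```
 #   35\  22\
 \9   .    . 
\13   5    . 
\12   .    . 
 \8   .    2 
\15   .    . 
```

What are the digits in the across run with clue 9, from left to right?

8, 1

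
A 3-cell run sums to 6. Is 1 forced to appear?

Yes

The only way to make 6 from 3 distinct digits is {1,2,3}, which contains 1.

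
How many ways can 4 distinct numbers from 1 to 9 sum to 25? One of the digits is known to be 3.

4 distinct digits from 1–9 sum between 10 and 30.
Keeping only sets containing 3.
Enumerating: {3,5,8,9}, {3,6,7,9}.

2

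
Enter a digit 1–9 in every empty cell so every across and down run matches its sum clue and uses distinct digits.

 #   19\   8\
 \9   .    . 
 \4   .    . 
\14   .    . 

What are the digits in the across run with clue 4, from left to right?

4 in 2 cells must be {1,3}.
The 4 across and the 19 down share only 3, so R2C1 = 3.
R2C2 = 4 − 3 = 1 completes the 4 across.
Given what's placed, R3C1 must be 9 to fit the 14 across and 19 down.
R3C2 = 14 − 9 = 5 completes the 14 across.
R1C1 = 19 − 12 = 7 completes the 19 down.
R1C2 = 9 − 7 = 2 completes the 9 across.

3, 1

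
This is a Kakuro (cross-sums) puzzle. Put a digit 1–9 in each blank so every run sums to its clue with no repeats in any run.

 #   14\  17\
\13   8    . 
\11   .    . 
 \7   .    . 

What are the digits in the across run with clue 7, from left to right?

R1C2 = 13 − 8 = 5 completes the 13 across.
No cell is forced outright now. R3C2 can only be 3 or 4 (the digits allowed by both its 7 across and its 17 down). If R3C2 = 4: that forces R2C2 = 8, after which R3C1 would have to be in {3} for the 7 across but in {1,2,4,5} for the 14 down — contradiction. So R3C2 = 3.
R2C2 = 17 − 8 = 9 completes the 17 down.
R3C1 = 7 − 3 = 4 completes the 7 across.
R2C1 = 11 − 9 = 2 completes the 11 across.

4, 3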